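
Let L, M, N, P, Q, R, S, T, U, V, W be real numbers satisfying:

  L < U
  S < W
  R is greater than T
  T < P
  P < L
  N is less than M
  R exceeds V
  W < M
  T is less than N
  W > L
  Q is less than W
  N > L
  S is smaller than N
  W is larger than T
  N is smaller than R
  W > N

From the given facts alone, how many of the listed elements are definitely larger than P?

6

From P the given relations immediately reach L.
From those, N, U, W — 4 in total.
From those, R, M — 6 in total.
No other element is forced above P by the given relations, so the count is 6.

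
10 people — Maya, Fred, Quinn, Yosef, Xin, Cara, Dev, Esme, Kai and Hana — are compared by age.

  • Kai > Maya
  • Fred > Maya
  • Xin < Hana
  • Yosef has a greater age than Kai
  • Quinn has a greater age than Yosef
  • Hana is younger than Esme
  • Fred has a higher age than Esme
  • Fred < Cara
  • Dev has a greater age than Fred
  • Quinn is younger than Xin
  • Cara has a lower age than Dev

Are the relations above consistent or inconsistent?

Every relation is compatible with Maya < Kai < Yosef < Quinn < Xin < Hana < Esme < Fred < Cara < Dev; the set is consistent.

consistent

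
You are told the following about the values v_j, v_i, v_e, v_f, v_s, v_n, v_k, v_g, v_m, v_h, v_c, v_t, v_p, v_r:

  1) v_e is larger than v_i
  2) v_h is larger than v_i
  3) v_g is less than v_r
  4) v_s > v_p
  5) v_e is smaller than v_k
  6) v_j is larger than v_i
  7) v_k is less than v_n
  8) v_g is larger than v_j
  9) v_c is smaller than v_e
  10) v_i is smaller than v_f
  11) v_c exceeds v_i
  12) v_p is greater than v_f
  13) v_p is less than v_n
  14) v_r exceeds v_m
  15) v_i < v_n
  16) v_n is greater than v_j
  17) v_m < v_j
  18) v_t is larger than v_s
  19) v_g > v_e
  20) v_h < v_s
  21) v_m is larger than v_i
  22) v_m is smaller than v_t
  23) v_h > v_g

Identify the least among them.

v_i

Chaining upward from v_i: directly above it, v_c, v_m, v_e, v_j, v_f, v_h, v_n; then v_k, v_g, v_r, v_p, v_s, v_t.
That covers every other element, and nothing is given below v_i, so v_i is the least.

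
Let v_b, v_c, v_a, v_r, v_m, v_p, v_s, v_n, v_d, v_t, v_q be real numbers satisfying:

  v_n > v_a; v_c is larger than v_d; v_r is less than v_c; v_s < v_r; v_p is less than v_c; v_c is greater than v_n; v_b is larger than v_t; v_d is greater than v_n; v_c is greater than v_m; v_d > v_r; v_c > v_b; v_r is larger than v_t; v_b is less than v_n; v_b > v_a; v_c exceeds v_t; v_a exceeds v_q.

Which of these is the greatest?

Chaining downward from v_c: directly below it, v_t, v_p, v_b, v_m, v_r, v_n, v_d; then v_a, v_s; then v_q.
That covers every other element, and nothing is given above v_c, so v_c is the greatest.

v_c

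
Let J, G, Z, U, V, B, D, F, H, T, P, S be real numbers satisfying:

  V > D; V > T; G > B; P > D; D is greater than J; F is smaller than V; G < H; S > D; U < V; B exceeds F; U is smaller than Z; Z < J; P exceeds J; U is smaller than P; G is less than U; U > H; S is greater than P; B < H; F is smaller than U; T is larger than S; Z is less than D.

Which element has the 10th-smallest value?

Chaining the given pairs: F < B < G < H < U < Z < J < D < P < S < T < V.
The 10th smallest is S.

S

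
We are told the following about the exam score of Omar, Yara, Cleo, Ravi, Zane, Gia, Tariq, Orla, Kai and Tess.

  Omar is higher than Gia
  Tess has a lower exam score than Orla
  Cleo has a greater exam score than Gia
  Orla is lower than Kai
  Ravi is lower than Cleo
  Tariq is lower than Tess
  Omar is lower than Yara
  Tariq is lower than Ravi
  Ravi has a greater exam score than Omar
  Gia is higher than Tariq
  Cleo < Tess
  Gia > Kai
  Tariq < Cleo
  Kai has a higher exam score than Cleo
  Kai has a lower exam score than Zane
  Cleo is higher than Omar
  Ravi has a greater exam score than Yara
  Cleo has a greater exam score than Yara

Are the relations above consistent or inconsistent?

inconsistent

Chaining the given relations yields Gia < Omar < Yara < Ravi < Cleo < Tess < Orla < Kai, so Gia < Kai. But one relation states Kai < Gia. These cannot both hold.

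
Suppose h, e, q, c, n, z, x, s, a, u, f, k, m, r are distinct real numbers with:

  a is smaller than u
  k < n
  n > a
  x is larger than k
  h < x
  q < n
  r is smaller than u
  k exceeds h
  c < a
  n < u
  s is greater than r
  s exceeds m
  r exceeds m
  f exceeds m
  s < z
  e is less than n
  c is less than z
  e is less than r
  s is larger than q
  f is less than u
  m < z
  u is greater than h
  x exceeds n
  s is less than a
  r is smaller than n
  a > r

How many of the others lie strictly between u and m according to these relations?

The relations place m below u. An element lies strictly between them when it is forced above m and also forced below u.
Above m: {f, r, s, a, n, z, x}. Below u: {h, c, e, f, q, r, k, s, a, n}.
Intersection: {f, r, s, a, n} — 5.

5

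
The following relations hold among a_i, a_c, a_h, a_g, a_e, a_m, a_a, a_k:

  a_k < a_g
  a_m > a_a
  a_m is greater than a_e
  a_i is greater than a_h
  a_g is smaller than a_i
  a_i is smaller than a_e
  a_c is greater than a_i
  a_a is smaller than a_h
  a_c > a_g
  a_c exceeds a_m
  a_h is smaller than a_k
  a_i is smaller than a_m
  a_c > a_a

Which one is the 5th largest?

a_g

Chaining the given pairs: a_a < a_h < a_k < a_g < a_i < a_e < a_m < a_c.
The 5th largest is a_g.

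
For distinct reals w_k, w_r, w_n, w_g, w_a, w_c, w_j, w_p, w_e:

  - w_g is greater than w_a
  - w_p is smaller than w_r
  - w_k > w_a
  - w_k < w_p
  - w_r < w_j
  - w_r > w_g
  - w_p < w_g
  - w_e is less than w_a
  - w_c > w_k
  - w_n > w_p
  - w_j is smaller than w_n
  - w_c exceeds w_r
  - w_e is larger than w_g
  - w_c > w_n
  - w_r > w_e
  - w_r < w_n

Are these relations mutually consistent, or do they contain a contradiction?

Chaining the given relations yields w_a < w_k < w_p < w_g < w_e, so w_a < w_e. But one relation states w_e < w_a. These cannot both hold.

inconsistent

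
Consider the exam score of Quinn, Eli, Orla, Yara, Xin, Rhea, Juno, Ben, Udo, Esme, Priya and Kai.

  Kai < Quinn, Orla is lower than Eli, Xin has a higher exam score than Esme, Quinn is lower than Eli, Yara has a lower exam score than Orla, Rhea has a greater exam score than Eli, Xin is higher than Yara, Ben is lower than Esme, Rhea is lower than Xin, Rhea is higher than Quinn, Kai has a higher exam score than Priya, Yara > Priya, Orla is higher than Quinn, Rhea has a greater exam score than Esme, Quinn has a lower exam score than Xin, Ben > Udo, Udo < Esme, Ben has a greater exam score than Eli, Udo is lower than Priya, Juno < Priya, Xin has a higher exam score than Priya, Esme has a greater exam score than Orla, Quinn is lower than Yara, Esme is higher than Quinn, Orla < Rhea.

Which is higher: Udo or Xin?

The relevant relations are Udo < Priya; Priya < Kai; Kai < Quinn; Quinn < Yara; Yara < Orla; Orla < Eli; Eli < Ben; Ben < Esme; Esme < Rhea; Rhea < Xin.
Together: Udo < Priya < Kai < Quinn < Yara < Orla < Eli < Ben < Esme < Rhea < Xin.
So Udo < Xin; Xin is the higher of the two.

Xin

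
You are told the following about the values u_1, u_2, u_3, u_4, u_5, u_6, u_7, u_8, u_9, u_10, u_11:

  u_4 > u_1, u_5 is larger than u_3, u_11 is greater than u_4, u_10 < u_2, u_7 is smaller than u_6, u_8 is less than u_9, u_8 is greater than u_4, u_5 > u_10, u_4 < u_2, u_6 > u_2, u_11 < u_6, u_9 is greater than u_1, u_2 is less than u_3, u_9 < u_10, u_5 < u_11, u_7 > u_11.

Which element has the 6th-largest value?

u_2

Chaining the given pairs: u_1 < u_4 < u_8 < u_9 < u_10 < u_2 < u_3 < u_5 < u_11 < u_7 < u_6.
The 6th largest is u_2.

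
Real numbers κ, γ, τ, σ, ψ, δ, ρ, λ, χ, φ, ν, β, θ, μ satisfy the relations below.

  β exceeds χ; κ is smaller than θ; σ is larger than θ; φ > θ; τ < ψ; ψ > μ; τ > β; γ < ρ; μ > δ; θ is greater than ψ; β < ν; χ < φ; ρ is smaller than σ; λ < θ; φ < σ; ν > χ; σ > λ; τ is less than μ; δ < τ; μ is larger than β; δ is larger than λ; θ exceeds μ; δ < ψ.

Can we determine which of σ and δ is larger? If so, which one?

σ

The relevant relations are δ < τ; τ < μ; μ < ψ; ψ < θ; θ < φ; φ < σ.
Together: δ < τ < μ < ψ < θ < φ < σ.
So σ is larger.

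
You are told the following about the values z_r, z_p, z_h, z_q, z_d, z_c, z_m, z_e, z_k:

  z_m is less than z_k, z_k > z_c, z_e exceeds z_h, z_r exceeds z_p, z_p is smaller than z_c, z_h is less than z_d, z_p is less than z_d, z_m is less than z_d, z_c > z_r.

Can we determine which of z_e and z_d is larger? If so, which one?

Following every chain through z_e: below z_e we get z_h.
z_d is not reached, and no chain runs the other way from z_d to z_e.
So the given relations leave the order of z_e and z_d undetermined.

undetermined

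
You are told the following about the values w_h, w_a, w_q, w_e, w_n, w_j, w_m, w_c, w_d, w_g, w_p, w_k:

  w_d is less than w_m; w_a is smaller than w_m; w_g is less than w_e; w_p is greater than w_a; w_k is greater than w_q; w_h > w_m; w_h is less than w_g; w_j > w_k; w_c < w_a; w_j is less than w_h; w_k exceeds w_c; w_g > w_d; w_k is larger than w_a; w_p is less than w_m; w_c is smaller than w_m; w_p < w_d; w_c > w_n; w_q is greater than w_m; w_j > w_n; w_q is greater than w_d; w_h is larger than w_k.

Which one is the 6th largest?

Chaining the given pairs: w_n < w_c < w_a < w_p < w_d < w_m < w_q < w_k < w_j < w_h < w_g < w_e.
The 6th largest is w_q.

w_q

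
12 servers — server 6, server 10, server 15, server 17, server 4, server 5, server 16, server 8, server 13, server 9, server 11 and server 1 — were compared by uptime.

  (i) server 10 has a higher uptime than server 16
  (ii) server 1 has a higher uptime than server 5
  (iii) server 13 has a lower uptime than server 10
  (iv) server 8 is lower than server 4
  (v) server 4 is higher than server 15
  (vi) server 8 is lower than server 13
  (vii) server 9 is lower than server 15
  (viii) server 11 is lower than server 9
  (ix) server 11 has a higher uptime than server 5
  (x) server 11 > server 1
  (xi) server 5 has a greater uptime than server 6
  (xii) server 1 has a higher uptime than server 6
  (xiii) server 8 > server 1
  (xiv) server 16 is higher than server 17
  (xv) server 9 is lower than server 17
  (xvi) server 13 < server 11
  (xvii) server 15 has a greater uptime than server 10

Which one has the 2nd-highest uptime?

server 15

The consecutive relations fix a unique order: server 6 < server 5 < server 1 < server 8 < server 13 < server 11 < server 9 < server 17 < server 16 < server 10 < server 15 < server 4.
The 2nd largest is server 15.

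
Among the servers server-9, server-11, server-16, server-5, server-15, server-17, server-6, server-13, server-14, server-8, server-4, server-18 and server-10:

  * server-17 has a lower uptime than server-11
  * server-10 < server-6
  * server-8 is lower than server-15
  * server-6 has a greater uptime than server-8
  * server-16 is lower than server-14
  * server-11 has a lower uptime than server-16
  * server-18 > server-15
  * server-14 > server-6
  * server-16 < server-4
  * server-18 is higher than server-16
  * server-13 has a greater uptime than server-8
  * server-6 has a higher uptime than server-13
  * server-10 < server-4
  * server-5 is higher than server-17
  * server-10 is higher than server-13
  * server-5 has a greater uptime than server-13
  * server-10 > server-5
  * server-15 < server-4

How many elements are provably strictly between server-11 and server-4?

The relations place server-11 below server-4. An element lies strictly between them when it is forced above server-11 and also forced below server-4.
Above server-11: {server-16, server-18, server-14}. Below server-4: {server-17, server-8, server-13, server-16, server-15, server-5, server-10}.
Intersection: {server-16} — 1.

1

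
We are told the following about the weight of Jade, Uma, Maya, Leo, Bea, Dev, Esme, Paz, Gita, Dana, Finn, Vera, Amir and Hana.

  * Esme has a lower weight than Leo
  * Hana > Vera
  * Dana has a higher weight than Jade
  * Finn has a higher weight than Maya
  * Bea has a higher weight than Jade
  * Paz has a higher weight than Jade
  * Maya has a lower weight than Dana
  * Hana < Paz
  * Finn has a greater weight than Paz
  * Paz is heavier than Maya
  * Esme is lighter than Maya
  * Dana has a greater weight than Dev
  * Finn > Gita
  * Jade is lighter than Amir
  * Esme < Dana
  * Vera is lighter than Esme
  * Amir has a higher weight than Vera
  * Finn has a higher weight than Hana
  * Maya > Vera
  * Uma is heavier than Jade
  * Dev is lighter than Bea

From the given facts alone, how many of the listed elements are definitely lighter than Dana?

5

Directly below Dana: Dev, Jade, Esme, Maya.
One step further: Vera (5 so far).
No other element is forced below Dana by the given relations, so the count is 5.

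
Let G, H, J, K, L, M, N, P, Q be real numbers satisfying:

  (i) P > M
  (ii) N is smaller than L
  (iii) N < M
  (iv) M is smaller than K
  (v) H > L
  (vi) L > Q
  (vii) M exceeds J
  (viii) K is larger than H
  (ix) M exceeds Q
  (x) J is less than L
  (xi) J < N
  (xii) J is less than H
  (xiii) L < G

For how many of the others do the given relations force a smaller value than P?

The elements the relations force below P are J, N, Q, M — no chain reaches any other.
That is 4.

4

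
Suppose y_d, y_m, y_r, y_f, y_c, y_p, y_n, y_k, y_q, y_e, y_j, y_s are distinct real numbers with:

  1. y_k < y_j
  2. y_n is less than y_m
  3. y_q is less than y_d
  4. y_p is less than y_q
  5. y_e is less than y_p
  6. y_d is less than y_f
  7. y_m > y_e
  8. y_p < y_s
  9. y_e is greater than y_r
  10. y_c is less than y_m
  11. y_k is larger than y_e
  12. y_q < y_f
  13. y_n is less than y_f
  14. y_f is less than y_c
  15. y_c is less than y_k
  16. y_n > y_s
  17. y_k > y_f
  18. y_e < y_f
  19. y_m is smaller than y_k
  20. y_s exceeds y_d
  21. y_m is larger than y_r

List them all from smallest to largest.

y_r < y_e < y_p < y_q < y_d < y_s < y_n < y_f < y_c < y_m < y_k < y_j

Each adjacent pair is fixed by a given relation: y_r < y_e; y_e < y_p; y_p < y_q; y_q < y_d; y_d < y_s; y_s < y_n; y_n < y_f; y_f < y_c; y_c < y_m; y_m < y_k; y_k < y_j. Chaining them end to end gives the full order.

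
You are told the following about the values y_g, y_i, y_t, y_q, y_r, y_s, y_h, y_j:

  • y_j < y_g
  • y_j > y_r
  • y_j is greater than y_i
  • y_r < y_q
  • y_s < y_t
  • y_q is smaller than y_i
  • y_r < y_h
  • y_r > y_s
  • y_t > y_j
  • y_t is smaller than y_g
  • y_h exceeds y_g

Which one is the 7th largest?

y_r

The consecutive relations fix a unique order: y_s < y_r < y_q < y_i < y_j < y_t < y_g < y_h.
Counting 7 from the largest end gives y_r.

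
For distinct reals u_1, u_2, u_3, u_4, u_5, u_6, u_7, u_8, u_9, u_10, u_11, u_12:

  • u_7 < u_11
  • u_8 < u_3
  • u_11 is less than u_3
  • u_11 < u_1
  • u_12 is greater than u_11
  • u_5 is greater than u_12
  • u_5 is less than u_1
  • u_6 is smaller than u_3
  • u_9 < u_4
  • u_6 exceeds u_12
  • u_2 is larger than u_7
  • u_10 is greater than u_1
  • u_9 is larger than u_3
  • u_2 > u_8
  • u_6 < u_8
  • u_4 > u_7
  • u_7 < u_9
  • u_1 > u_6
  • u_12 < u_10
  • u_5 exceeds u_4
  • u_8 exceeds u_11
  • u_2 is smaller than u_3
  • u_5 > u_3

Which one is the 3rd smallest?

u_12

Chaining the given pairs: u_7 < u_11 < u_12 < u_6 < u_8 < u_2 < u_3 < u_9 < u_4 < u_5 < u_1 < u_10.
The 3rd smallest is u_12.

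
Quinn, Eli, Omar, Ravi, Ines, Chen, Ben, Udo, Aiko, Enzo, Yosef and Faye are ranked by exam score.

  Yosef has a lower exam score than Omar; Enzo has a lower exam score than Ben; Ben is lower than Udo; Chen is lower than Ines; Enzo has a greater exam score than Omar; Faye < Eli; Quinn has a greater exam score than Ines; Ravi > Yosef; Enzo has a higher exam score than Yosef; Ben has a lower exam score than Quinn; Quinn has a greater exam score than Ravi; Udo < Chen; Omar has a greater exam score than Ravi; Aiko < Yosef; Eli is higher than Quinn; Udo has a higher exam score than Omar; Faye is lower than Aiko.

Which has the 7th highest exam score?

Enzo

Piecing the relations together gives one ordering: Faye < Aiko < Yosef < Ravi < Omar < Enzo < Ben < Udo < Chen < Ines < Quinn < Eli.
Counting 7 from the largest end gives Enzo.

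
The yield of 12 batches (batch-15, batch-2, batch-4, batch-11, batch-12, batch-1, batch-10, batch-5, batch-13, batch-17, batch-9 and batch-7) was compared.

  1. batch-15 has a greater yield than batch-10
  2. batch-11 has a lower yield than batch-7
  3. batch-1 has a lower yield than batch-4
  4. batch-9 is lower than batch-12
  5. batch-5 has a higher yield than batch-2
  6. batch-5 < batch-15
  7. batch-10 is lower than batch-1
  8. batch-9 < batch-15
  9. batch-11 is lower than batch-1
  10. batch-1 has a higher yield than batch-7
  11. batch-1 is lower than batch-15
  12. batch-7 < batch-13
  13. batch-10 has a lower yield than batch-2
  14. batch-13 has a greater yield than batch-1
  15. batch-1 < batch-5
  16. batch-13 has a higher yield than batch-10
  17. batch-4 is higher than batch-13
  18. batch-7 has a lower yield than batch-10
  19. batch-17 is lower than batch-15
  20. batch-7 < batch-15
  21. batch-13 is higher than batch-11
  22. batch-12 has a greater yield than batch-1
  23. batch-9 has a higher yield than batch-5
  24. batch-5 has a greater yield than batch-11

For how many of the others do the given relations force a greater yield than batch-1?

6

From batch-1 the given relations immediately reach batch-13, batch-5, batch-4, batch-15, batch-12.
From those, batch-9 — 6 in total.
No other element is forced above batch-1 by the given relations, so the count is 6.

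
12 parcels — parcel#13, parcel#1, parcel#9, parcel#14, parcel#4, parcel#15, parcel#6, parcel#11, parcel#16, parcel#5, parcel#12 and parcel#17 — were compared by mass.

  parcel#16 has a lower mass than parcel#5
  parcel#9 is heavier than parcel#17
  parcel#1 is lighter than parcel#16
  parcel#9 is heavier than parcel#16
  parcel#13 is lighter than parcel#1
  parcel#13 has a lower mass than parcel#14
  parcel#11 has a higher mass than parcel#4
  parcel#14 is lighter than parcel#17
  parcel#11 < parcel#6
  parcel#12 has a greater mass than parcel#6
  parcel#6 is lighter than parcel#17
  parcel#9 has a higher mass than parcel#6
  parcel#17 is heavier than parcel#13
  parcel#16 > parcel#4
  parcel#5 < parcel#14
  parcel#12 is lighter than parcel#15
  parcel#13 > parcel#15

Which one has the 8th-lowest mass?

The consecutive relations fix a unique order: parcel#4 < parcel#11 < parcel#6 < parcel#12 < parcel#15 < parcel#13 < parcel#1 < parcel#16 < parcel#5 < parcel#14 < parcel#17 < parcel#9.
The 8th smallest is parcel#16.

parcel#16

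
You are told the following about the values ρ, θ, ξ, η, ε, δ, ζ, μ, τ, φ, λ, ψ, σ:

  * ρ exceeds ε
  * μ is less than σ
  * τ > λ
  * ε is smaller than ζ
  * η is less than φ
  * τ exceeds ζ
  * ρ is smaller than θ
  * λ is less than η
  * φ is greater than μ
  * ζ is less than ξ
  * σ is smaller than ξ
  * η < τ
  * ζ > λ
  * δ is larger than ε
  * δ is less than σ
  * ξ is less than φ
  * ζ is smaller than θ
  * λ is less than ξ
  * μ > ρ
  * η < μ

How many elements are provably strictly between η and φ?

The relations place η below φ. An element lies strictly between them when it is forced above η and also forced below φ.
Above η: {μ, σ, ξ, τ}. Below φ: {λ, ε, ρ, ζ, μ, δ, σ, ξ}.
Intersection: {μ, σ, ξ} — 3.

3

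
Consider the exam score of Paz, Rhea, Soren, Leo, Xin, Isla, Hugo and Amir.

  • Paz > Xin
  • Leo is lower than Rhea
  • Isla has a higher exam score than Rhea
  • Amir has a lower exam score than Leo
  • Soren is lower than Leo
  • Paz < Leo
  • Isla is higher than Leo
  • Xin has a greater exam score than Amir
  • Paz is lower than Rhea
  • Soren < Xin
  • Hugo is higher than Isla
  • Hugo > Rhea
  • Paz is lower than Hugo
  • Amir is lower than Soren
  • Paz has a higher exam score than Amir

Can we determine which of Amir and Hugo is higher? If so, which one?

Amir < Soren and Soren < Xin give Amir < Xin.
Then Xin < Paz extends the chain to Paz.
Then Paz < Leo extends the chain to Leo.
Then Leo < Rhea extends the chain to Rhea.
Then Rhea < Isla extends the chain to Isla.
Then Isla < Hugo extends the chain to Hugo.
So Hugo is higher.

Hugo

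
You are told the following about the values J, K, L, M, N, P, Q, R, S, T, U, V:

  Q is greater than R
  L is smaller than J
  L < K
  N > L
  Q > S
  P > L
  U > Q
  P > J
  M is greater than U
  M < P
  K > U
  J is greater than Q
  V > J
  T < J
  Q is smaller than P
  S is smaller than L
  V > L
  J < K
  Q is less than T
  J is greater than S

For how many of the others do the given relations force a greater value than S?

10

From S the given relations immediately reach L, Q, J.
From those, U, T, N, P, V, K — 9 in total.
From those, M — 10 in total.
No other element is forced above S by the given relations, so the count is 10.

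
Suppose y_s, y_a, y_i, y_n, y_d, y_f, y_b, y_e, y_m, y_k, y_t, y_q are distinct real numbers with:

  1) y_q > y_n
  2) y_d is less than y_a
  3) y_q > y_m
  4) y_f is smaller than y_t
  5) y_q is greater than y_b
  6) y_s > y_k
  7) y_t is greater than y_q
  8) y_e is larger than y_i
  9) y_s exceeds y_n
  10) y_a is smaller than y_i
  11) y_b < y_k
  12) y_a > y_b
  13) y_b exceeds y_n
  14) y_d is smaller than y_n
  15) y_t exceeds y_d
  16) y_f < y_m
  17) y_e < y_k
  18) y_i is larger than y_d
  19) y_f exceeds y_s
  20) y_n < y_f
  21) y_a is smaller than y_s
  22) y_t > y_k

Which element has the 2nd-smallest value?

y_n

Chaining the given pairs: y_d < y_n < y_b < y_a < y_i < y_e < y_k < y_s < y_f < y_m < y_q < y_t.
Counting 2 from the smallest end gives y_n.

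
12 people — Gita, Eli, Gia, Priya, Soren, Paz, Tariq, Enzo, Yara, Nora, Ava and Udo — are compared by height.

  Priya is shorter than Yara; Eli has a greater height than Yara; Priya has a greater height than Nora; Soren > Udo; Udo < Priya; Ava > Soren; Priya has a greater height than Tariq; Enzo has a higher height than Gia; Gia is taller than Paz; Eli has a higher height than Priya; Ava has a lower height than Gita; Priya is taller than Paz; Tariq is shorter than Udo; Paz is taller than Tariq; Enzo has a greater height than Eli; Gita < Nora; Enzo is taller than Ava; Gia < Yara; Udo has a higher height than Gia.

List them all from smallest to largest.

Each adjacent pair is fixed by a given relation: Tariq < Paz; Paz < Gia; Gia < Udo; Udo < Soren; Soren < Ava; Ava < Gita; Gita < Nora; Nora < Priya; Priya < Yara; Yara < Eli; Eli < Enzo. Chaining them end to end gives the full order.

Tariq < Paz < Gia < Udo < Soren < Ava < Gita < Nora < Priya < Yara < Eli < Enzo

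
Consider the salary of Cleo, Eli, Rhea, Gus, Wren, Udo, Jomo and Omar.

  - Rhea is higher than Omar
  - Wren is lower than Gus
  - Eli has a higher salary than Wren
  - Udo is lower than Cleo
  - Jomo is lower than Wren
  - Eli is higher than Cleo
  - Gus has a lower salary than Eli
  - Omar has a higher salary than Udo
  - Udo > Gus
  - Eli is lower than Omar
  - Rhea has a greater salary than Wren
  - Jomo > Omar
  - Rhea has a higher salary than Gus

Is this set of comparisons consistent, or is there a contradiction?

inconsistent

Chaining the given relations yields Jomo < Wren < Gus < Udo < Cleo < Eli < Omar, so Jomo < Omar. But one relation states Omar < Jomo. These cannot both hold.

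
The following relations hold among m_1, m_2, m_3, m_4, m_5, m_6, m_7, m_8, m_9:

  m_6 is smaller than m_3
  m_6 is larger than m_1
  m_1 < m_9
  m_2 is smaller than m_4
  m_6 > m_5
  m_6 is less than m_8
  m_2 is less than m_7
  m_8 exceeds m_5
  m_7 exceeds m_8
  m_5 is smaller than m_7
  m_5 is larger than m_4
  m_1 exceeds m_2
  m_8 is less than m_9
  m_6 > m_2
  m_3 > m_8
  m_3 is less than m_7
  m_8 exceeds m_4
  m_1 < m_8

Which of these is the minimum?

Chaining upward from m_2: directly above it, m_4, m_1, m_6, m_7; then m_5, m_8, m_3, m_9.
That covers every other element, and nothing is given below m_2, so m_2 is the minimum.

m_2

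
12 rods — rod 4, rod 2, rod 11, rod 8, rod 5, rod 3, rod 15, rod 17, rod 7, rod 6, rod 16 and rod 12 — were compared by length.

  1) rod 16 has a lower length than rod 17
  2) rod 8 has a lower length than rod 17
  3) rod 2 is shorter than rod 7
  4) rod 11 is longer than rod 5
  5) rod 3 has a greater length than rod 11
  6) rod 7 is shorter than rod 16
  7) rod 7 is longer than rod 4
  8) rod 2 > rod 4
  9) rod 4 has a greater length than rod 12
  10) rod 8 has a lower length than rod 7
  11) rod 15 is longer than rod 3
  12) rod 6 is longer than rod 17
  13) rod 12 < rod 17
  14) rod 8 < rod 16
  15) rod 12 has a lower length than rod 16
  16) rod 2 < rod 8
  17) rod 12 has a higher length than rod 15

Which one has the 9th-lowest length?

rod 7

The consecutive relations fix a unique order: rod 5 < rod 11 < rod 3 < rod 15 < rod 12 < rod 4 < rod 2 < rod 8 < rod 7 < rod 16 < rod 17 < rod 6.
Counting 9 from the smallest end gives rod 7.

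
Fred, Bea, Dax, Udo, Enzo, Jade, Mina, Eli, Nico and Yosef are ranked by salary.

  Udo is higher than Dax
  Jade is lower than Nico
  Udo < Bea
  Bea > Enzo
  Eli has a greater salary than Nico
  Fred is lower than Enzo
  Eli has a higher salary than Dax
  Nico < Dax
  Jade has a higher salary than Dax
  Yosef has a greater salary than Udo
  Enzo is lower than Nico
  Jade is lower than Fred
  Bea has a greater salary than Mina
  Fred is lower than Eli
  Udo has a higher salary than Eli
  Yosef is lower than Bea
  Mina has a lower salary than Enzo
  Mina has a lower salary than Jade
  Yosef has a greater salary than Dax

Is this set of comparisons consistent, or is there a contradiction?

inconsistent

Chaining the given relations yields Jade < Fred < Enzo < Nico < Dax, so Jade < Dax. But one relation states Dax < Jade. These cannot both hold.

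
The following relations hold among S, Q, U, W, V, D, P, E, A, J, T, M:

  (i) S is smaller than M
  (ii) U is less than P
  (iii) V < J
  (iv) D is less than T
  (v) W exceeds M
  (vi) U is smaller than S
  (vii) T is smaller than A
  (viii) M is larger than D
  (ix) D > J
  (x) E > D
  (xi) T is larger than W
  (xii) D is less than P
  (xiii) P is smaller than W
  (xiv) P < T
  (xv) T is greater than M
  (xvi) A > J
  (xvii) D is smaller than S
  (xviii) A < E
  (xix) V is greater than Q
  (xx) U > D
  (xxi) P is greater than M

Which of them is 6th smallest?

Chaining the given pairs: Q < V < J < D < U < S < M < P < W < T < A < E.
The 6th smallest is S.

S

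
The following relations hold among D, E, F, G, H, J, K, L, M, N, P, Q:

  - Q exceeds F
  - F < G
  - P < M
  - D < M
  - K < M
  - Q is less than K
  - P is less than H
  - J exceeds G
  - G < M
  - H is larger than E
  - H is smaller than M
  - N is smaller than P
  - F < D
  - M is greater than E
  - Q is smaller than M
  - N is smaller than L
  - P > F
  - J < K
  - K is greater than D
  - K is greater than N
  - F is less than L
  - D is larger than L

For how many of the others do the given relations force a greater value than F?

The elements the relations force above F are L, G, J, P, H, Q, D, K, M — no chain reaches any other.
That is 9.

9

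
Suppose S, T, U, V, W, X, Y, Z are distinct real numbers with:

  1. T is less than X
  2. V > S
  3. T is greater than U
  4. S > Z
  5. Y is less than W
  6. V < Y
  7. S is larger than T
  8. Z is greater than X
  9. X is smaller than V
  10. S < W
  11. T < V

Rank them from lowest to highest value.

U < T < X < Z < S < V < Y < W

The consecutive links are each given: U < T; T < X; X < Z; Z < S; S < V; V < Y; Y < W.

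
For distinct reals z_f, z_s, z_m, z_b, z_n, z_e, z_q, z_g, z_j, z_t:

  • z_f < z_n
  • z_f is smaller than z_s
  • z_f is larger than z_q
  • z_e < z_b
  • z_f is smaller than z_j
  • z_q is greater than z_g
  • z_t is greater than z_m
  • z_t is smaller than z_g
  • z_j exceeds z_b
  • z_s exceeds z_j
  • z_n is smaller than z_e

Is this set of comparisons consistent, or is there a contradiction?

consistent

Every relation is compatible with z_m < z_t < z_g < z_q < z_f < z_n < z_e < z_b < z_j < z_s; the set is consistent.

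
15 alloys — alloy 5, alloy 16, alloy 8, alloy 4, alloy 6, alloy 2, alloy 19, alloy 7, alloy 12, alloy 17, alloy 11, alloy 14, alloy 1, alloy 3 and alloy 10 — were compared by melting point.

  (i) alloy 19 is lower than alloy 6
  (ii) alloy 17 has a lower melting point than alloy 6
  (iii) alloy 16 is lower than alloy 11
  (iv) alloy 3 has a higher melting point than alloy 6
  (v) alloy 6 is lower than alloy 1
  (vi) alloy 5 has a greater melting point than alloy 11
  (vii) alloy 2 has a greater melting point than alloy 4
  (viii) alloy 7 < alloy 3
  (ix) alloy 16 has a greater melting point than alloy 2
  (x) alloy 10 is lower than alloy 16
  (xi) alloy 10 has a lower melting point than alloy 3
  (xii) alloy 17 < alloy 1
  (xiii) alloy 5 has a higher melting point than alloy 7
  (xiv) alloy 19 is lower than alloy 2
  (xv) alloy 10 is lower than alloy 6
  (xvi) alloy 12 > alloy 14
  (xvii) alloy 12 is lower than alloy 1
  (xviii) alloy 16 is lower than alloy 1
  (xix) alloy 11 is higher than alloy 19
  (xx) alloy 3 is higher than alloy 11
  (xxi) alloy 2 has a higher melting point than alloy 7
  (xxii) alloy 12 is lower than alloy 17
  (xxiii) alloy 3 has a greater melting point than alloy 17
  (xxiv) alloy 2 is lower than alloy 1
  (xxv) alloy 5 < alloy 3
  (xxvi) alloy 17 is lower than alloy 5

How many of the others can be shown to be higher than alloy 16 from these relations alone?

4

From alloy 16 the given relations immediately reach alloy 11, alloy 1.
From those, alloy 5, alloy 3 — 4 in total.
Nothing else is reachable above alloy 16; 4 in all.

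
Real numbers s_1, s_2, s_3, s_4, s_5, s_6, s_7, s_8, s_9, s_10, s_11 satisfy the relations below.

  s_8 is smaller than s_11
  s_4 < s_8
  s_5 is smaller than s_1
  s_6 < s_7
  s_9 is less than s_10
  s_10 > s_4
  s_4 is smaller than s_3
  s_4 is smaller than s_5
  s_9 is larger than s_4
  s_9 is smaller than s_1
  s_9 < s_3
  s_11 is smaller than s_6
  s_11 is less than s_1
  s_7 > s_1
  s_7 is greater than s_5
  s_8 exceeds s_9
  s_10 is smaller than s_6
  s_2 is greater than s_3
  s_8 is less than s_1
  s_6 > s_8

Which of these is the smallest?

Chaining upward from s_4: directly above it, s_9, s_8, s_3, s_10, s_5; then s_11, s_2, s_6, s_1, s_7.
That covers every other element, and nothing is given below s_4, so s_4 is the smallest.

s_4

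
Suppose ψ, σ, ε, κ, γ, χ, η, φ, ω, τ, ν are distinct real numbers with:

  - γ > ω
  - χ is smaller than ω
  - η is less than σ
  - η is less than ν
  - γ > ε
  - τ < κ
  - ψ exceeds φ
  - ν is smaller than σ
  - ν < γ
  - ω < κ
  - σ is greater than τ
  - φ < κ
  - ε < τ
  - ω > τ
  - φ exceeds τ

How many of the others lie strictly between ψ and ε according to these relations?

2

The relations place ε below ψ. An element lies strictly between them when it is forced above ε and also forced below ψ.
Above ε: {τ, φ, ω, κ, γ, σ}. Below ψ: {τ, φ}.
Intersection: {τ, φ} — 2.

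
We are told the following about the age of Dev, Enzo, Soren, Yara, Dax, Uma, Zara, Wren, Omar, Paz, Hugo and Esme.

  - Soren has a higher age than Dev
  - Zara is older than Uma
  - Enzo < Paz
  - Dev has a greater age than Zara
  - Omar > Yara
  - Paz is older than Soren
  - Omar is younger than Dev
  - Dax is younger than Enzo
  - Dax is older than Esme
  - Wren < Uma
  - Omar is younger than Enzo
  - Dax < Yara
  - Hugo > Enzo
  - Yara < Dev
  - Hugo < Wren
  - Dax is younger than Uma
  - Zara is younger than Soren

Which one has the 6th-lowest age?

Chaining the given pairs: Esme < Dax < Yara < Omar < Enzo < Hugo < Wren < Uma < Zara < Dev < Soren < Paz.
Counting 6 from the smallest end gives Hugo.

Hugo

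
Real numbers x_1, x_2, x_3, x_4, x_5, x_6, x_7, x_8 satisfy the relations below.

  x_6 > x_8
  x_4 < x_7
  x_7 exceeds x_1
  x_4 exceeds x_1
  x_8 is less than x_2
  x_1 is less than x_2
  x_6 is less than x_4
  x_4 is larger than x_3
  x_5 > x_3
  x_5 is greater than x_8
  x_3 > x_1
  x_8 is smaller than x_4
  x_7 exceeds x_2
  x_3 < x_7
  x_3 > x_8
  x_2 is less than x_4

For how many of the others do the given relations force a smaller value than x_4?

5

Directly below x_4: x_8, x_1, x_3, x_2, x_6.
Nothing else is reachable below x_4; 5 in all.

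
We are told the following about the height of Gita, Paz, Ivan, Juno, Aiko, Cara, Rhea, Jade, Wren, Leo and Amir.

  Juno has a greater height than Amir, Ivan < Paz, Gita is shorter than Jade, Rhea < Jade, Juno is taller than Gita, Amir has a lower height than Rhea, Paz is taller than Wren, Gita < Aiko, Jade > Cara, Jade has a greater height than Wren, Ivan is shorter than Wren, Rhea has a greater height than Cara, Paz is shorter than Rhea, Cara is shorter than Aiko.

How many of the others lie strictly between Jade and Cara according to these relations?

The relations place Cara below Jade. An element lies strictly between them when it is forced above Cara and also forced below Jade.
Above Cara: {Rhea, Aiko}. Below Jade: {Gita, Ivan, Amir, Wren, Paz, Rhea}.
Intersection: {Rhea} — 1.

1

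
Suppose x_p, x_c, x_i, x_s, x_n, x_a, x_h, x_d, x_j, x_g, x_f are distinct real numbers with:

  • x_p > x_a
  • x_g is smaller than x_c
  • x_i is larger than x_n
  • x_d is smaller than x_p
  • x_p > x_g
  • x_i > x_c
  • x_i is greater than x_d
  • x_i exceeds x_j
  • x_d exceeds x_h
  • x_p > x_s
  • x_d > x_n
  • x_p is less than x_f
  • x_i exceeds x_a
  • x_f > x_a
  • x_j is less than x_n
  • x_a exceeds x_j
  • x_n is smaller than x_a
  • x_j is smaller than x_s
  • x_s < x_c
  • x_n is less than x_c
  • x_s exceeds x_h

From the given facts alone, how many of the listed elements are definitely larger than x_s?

4

From x_s the given relations immediately reach x_p, x_c.
From those, x_f, x_i — 4 in total.
Nothing else is reachable above x_s; 4 in all.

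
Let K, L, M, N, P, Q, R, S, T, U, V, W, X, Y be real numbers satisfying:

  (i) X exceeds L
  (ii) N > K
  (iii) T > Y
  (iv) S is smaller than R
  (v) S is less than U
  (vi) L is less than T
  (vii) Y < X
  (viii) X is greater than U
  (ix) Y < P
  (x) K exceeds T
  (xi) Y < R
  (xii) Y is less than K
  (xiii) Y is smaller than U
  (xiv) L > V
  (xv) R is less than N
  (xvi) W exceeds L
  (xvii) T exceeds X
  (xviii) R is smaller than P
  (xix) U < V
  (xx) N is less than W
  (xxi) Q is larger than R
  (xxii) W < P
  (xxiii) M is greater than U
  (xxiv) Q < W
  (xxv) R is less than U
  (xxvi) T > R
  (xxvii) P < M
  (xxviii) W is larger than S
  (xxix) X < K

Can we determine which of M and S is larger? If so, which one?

M

Following the relations from S: S < R < U < V < L < X < T < K < N < W < P < M.
So M is larger.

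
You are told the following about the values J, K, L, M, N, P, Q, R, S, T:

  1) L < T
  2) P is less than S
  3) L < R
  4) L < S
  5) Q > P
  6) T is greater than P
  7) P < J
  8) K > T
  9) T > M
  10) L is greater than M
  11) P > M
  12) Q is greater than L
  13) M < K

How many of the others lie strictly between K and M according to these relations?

3

Chaining upward from M reaches: P, L, T, S, Q, R, J.
Chaining downward from K reaches: P, L, T.
Strictly between M and K are those in both lists: P, L, T — 3 elements.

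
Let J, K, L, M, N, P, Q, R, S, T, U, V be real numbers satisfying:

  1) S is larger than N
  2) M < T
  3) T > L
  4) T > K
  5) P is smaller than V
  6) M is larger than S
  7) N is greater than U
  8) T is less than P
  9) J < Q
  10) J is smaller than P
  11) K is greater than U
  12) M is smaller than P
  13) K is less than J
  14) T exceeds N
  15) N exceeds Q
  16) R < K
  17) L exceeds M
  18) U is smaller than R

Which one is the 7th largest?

Chaining the given pairs: U < R < K < J < Q < N < S < M < L < T < P < V.
The 7th largest is N.

N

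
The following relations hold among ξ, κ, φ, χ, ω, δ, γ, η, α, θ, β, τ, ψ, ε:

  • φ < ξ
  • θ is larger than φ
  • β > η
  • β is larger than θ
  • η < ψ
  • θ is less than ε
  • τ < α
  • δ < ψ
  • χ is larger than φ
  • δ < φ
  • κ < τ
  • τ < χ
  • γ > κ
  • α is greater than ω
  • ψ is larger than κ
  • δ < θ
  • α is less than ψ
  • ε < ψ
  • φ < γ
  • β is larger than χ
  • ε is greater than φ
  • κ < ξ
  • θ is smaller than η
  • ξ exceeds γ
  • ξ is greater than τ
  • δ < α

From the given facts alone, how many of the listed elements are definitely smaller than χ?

Directly below χ: τ, φ.
One step further: κ, δ (4 so far).
Nothing else is reachable below χ; 4 in all.

4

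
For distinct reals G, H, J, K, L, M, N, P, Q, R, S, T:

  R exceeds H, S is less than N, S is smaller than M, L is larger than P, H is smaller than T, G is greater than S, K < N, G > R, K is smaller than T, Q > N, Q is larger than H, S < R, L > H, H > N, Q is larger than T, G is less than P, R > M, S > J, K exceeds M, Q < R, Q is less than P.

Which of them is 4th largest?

R

The consecutive relations fix a unique order: J < S < M < K < N < H < T < Q < R < G < P < L.
The 4th largest is R.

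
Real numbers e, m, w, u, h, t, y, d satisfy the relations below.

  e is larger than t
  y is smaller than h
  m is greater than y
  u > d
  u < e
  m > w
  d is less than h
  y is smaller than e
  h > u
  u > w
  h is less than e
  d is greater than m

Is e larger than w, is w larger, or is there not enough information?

w < m and m < d give w < d.
With d < u: w < m < d < u.
Then u < h extends the chain to h.
Then h < e extends the chain to e.
So e is larger.

e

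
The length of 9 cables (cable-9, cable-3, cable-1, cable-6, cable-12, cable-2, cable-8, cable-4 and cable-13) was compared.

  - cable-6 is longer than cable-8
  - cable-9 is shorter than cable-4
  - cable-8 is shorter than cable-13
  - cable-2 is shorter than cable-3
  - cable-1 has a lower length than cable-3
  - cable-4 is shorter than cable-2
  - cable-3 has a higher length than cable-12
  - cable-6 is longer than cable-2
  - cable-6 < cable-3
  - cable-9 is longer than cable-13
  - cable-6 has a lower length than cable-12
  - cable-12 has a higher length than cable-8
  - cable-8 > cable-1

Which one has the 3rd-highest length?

The consecutive relations fix a unique order: cable-1 < cable-8 < cable-13 < cable-9 < cable-4 < cable-2 < cable-6 < cable-12 < cable-3.
Counting 3 from the largest end gives cable-6.

cable-6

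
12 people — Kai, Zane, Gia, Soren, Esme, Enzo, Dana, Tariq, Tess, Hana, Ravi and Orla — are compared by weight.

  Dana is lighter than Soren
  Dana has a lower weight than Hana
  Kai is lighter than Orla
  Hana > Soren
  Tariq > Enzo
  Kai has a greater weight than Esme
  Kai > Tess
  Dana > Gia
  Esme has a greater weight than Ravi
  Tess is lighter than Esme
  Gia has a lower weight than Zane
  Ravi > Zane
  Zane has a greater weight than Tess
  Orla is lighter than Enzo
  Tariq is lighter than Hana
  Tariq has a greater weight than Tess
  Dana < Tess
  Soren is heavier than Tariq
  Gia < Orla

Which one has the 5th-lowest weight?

The consecutive relations fix a unique order: Gia < Dana < Tess < Zane < Ravi < Esme < Kai < Orla < Enzo < Tariq < Soren < Hana.
The 5th smallest is Ravi.

Ravi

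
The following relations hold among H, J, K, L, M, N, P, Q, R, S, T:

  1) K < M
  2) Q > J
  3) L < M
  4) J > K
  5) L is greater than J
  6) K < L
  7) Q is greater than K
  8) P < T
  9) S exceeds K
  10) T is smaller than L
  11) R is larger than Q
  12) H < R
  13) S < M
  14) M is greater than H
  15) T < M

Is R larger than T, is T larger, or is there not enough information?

undetermined

Following every chain through T: above T we get L, M; below T we get P.
R is not reached, and no chain runs the other way from R to T.
So the given relations leave the order of T and R undetermined.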